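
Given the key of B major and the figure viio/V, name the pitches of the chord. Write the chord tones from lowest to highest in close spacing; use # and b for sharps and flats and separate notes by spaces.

The slash marks an applied leading-tone chord: viio of V. In B major, V is F#, so the leading tone to it is E#, a half step below.
Building a diminished triad on E# gives E#-G#-B.

E# G# B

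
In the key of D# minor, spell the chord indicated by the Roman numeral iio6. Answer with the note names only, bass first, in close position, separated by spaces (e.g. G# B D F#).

G# B E#

In D# minor, scale degree 2 is E#, and the diatonic chord built there is a diminished triad.
That chord is spelled E#-G#-B.
With the 6 figure the chord is in first inversion; from the bass G# upward in close position it reads G#-B-E#.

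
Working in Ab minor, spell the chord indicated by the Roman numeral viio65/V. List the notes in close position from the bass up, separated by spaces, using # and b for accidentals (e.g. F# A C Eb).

The slash marks an applied leading-tone chord: viio of V. In Ab minor, V is Eb, so the leading tone to it is D, a half step below.
Building a fully diminished seventh chord on D gives D-F-Ab-Cb.
The figured bass 65 indicates first inversion, placing the third (F) in the bass: F-Ab-Cb-D.

F Ab Cb D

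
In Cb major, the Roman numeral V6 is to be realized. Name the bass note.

Bb

V in Cb major has root Gb; the chord is Gb-Bb-Db.
The figure 6 means first inversion — the third is in the bass.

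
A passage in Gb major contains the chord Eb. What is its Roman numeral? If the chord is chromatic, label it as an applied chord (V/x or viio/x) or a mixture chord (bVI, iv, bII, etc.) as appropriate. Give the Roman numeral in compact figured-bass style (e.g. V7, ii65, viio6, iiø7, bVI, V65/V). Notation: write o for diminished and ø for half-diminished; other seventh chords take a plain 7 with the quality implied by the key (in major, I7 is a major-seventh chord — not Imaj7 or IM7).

The pitches Eb-G-Bb form a major triad rooted on Eb.
Eb is not a diatonic chord root with this quality in Gb major, but it lies a perfect fifth above Ab (ii), so the chord functions as an applied dominant of ii.

V/ii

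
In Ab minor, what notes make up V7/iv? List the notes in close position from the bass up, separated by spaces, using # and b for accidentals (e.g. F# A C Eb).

Ab C Eb Gb

V7/iv is a secondary dominant — the dominant seventh of iv. iv in Ab minor is Db, so the applied chord's root is Ab, a perfect fifth above.
Building a dominant seventh chord on Ab gives Ab-C-Eb-Gb.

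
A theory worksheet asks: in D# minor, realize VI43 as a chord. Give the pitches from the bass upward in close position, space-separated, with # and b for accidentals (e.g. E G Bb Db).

In D# minor, the sixth degree is B, and the diatonic chord built there is a major seventh chord.
Stacking thirds from B gives B-D#-F#-A#.
The figured bass 43 indicates second inversion, placing the fifth (F#) in the bass: F#-A#-B-D#.

F# A# B D#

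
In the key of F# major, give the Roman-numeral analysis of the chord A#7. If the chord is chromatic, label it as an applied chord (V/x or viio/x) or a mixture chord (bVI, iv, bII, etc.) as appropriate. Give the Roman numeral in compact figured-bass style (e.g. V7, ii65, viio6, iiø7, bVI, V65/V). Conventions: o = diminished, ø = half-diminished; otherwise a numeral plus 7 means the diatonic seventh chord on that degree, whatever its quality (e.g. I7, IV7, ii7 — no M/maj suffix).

Stacked in thirds the chord is A#-C##-E#-G#: a dominant seventh chord on A#.
A# is not a diatonic chord root with this quality in F# major, but it lies a perfect fifth above D# (vi), so the chord functions as an applied dominant of vi.

V7/vi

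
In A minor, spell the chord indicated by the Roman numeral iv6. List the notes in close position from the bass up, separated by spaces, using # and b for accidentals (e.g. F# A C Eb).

F A D

The numeral's case and figure indicate a minor triad. In A minor its root, the fourth degree, is D.
That chord is spelled D-F-A.
With the 6 figure the chord is in first inversion; from the bass F upward in close position it reads F-A-D.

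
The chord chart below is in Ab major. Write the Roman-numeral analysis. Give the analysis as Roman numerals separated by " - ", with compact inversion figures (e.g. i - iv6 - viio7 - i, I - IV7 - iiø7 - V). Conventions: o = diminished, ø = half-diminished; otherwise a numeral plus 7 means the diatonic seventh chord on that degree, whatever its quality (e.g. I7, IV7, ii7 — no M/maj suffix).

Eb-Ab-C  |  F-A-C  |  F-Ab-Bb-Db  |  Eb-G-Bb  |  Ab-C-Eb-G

I64 - V/ii - ii43 - V - I7

Eb-Ab-C has root Ab, degree 1 in Ab major, so I64.
F-A-C: a major triad on F, the applied dominant of ii → V/ii.
F-Ab-Bb-Db: root Bb is the supertonic; minor seventh chord there is ii43.
Eb-G-Bb: major triad on Eb = scale degree 5 → V.
Ab-C-Eb-G has root Ab, degree 1 in Ab major, so I7.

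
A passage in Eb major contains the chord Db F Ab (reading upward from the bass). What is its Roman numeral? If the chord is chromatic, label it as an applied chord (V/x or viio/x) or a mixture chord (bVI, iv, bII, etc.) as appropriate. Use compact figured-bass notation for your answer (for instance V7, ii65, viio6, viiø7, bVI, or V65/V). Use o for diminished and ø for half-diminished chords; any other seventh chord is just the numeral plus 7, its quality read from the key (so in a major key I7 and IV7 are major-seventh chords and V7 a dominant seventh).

The pitches Db-F-Ab form a major triad rooted on Db.
Db is the lowered seventh degree of Eb major (diatonic 7 would be D). This is a major triad on the lowered seventh degree (the subtonic), borrowed from the parallel minor.

bVII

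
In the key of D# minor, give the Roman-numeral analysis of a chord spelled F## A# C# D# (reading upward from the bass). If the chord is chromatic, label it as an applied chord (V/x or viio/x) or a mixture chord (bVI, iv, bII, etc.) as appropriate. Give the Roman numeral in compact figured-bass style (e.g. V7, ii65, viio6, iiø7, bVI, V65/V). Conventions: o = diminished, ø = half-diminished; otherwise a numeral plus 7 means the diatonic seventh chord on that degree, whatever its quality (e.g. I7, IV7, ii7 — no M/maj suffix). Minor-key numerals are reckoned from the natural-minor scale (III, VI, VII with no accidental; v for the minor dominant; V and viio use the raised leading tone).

The pitches D#-F##-A#-C# form a dominant seventh chord rooted on D#.
D# is not a diatonic chord root with this quality in D# minor, but it lies a perfect fifth above G# (iv), so the chord functions as an applied dominant of iv.
With F## in the bass the chord is in first inversion, so the figured bass is 65.

V65/iv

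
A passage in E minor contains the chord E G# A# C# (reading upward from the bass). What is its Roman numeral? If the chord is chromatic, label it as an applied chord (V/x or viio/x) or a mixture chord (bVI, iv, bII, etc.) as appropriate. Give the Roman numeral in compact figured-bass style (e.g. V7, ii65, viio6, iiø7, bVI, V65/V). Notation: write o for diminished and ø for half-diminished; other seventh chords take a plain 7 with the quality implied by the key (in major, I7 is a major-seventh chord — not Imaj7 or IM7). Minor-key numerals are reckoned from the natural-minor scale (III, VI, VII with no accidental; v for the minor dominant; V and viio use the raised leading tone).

The pitches A#-C#-E-G# form a half-diminished seventh chord rooted on A#.
A# sits a half step below B (V in E minor); a diminished chord there is the applied leading-tone chord of V.
With E in the bass the chord is in second inversion, so the figured bass is 43.

viiø43/V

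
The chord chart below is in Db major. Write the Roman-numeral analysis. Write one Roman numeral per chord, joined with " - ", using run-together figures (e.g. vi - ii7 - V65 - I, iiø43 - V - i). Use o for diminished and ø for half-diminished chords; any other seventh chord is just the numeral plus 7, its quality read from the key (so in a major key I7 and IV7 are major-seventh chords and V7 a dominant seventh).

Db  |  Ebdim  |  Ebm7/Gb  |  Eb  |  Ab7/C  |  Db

Db: root Db is the tonic; major triad there is I.
Ebdim is non-diatonic — iio, a mixture chord from Db minor.
Ebm7/Gb has root Eb, degree 2 in Db major, so ii65.
Eb: a major triad on Eb, the applied dominant of V → V/V.
Ab7/C: root Ab is the dominant; dominant seventh chord there is V65.
Db: root Db is the tonic; major triad there is I.

I - iio - ii65 - V/V - V65 - I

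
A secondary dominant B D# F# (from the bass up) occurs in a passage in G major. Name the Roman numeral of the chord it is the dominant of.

The chord is a major triad on B.
A dominant resolves down a perfect fifth: B → E. In G major, E is scale degree 6, i.e. vi.

vi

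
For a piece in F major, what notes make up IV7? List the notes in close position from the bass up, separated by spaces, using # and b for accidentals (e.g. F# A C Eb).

Bb D F A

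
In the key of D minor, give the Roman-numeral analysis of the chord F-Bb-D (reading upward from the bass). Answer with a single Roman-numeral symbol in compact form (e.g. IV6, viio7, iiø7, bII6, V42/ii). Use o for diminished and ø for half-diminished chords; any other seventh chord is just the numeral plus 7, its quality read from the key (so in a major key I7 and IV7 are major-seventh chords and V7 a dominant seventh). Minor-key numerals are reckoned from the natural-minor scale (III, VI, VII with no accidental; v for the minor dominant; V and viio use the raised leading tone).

VI64

The pitches Bb-D-F form a major triad rooted on Bb.
In D minor, Bb is the submediant; the diatonic major triad there is VI.
With F in the bass the chord is in second inversion, so the figured bass is 64.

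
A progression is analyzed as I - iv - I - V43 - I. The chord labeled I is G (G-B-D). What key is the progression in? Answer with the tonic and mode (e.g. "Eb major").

G major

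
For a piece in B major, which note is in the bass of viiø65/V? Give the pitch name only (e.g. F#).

The applied chord viiø65/V is rooted on E#: E#-G#-B-D#.
The figure 65 means first inversion — the third is in the bass.

G#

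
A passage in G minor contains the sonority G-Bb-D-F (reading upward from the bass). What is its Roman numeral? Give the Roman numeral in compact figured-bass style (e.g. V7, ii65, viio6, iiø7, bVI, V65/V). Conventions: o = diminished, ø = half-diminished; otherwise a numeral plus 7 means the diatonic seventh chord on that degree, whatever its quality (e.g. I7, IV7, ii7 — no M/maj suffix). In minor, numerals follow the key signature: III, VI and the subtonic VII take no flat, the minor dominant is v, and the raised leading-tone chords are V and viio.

Stacked in thirds the chord is G-Bb-D-F: a minor seventh chord on G.
G is scale degree 1 in G minor, and a minor seventh chord on that degree is written i7.

i7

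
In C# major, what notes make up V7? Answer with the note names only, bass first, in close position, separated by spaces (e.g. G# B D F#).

G# B# D# F#

In C# major, the fifth degree is G#, and the diatonic chord built there is a dominant seventh chord.
Stacking thirds from G# gives G#-B#-D#-F#.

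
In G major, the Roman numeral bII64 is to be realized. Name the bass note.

Eb

bII in G major has root Ab; the chord is Ab-C-Eb.
The figure 64 means second inversion — the fifth is in the bass.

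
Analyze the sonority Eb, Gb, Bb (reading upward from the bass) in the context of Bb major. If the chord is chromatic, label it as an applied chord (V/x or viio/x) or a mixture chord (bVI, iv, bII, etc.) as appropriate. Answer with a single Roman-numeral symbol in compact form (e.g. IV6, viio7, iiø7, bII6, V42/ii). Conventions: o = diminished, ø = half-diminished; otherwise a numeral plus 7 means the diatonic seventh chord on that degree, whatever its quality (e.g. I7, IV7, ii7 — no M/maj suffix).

Stacked in thirds the chord is Eb-Gb-Bb: a minor triad on Eb.
Eb is the fourth degree of Bb major. This is the minor subdominant, borrowed from the parallel minor.

iv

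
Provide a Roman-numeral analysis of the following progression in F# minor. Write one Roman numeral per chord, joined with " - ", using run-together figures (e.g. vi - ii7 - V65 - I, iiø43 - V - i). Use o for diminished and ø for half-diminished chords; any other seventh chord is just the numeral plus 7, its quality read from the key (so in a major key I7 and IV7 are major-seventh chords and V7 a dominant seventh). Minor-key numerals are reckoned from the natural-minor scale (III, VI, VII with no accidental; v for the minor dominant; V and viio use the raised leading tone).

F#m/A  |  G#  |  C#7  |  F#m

F#m/A has root F#, degree 1 in F# minor, so i6.
G#: chromatic; G# is V of V, so V/V.
C#7: root C# is the dominant; dominant seventh chord there is V7.
F#m: root F# is the tonic; minor triad there is i.

i6 - V/V - V7 - i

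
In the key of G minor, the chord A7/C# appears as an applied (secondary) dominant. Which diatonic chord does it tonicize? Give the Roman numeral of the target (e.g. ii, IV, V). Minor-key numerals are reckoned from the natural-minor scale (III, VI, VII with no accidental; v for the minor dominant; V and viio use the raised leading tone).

The chord is a dominant seventh chord on A.
A dominant resolves down a perfect fifth: A → D. In G minor, D is scale degree 5, i.e. V.

V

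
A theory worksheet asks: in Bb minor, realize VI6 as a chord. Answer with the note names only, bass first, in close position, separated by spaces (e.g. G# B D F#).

Bb Db Gb

The numeral's case and figure indicate a major triad. In Bb minor its root, the submediant, is Gb.
That chord is spelled Gb-Bb-Db.
With the 6 figure the chord is in first inversion; from the bass Bb upward in close position it reads Bb-Db-Gb.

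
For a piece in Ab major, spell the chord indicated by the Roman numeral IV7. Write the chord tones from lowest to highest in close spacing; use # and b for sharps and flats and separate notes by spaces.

Db F Ab C

The numeral's case and figure indicate a major seventh chord. In Ab major its root, the fourth degree, is Db.
That chord is spelled Db-F-Ab-C.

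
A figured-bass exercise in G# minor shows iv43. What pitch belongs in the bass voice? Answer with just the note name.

iv in G# minor has root C#; the chord is C#-E-G#-B.
The figure 43 means second inversion — the fifth is in the bass.

G#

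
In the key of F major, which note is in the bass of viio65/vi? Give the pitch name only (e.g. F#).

The applied chord viio65/vi is rooted on C#: C#-E-G-Bb.
The figure 65 means first inversion — the third is in the bass.

E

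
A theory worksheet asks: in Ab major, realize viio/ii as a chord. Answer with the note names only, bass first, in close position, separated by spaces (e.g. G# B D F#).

A C Eb

viio/ii is a secondary leading-tone chord. The target ii is Bb in Ab major; the applied chord is rooted a semitone below, on A.
Building a diminished triad on A gives A-C-Eb.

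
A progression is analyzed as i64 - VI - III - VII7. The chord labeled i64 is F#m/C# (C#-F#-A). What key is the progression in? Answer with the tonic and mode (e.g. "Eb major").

The anchor chord is a minor triad on F#, labeled i64.
If F# is scale degree 1 and the mode makes that degree carry a minor triad, the tonic is F# and the mode is minor.

F# minor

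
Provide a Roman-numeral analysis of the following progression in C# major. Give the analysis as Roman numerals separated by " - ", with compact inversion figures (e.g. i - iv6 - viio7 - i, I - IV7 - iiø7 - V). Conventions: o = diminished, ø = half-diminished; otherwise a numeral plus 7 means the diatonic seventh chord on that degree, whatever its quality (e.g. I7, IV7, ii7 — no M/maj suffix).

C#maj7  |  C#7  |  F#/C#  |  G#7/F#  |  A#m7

I7 - V7/IV - IV64 - V42 - vi7

C#maj7 has root C#, degree 1 in C# major, so I7.
C#7: a dominant seventh chord on C#, the applied dominant of IV → V7/IV.
F#/C# has root F#, degree 4 in C# major, so IV64.
G#7/F#: dominant seventh chord on G# = scale degree 5 → V42.
A#m7: root A# is the submediant; minor seventh chord there is vi7.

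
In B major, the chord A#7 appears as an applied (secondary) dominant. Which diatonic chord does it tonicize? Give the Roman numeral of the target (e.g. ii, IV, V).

The chord is a dominant seventh chord on A#.
A dominant resolves down a perfect fifth: A# → D#. In B major, D# is scale degree 3, i.e. iii.

iii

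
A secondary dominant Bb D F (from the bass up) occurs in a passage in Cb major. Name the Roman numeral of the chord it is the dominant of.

The chord is a major triad on Bb.
A dominant resolves down a perfect fifth: Bb → Eb. In Cb major, Eb is scale degree 3, i.e. iii.

iii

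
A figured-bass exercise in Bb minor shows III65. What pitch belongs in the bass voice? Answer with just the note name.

III in Bb minor has root Db; the chord is Db-F-Ab-C.
The figure 65 means first inversion — the third is in the bass.

F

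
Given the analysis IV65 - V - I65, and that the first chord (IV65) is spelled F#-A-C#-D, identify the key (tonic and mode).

A major

The anchor chord is a major seventh chord on D, labeled IV65.
If D is scale degree 4 and the mode makes that degree carry a major seventh chord, the tonic is A and the mode is major.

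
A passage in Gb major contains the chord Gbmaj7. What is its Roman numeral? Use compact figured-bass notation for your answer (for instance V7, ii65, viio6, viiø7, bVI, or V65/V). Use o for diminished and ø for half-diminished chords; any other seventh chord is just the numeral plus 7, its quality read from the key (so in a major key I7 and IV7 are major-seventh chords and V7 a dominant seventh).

I7

The pitches Gb-Bb-Db-F form a major seventh chord rooted on Gb.
Gb is scale degree 1 in Gb major, and a major seventh chord on that degree is written I7.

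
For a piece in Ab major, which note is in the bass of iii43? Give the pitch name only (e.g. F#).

iii in Ab major has root C; the chord is C-Eb-G-Bb.
The figure 43 means second inversion — the fifth is in the bass.

G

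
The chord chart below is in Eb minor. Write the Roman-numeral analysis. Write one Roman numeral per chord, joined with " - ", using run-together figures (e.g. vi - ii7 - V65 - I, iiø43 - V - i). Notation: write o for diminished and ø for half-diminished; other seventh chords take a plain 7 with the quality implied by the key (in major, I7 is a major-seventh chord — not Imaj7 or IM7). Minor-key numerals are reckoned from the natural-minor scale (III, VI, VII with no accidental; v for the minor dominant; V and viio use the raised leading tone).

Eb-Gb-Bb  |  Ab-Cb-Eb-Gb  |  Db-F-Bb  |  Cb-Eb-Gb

i - iv7 - v6 - VI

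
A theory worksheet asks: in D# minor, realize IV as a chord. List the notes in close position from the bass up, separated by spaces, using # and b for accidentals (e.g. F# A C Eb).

G# B# D#

IV is the major subdominant, borrowed from the parallel major. In D# minor that root is G#.
So the chord is G#-B#-D#, a major triad.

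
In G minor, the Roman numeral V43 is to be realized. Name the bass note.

V in G minor has root D; the chord is D-F#-A-C.
The figure 43 means second inversion — the fifth is in the bass.

A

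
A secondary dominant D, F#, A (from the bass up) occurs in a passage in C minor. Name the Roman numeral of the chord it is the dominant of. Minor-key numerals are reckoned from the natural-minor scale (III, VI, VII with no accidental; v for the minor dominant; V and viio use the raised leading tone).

The chord is a major triad on D.
A dominant resolves down a perfect fifth: D → G. In C minor, G is scale degree 5, i.e. V.

V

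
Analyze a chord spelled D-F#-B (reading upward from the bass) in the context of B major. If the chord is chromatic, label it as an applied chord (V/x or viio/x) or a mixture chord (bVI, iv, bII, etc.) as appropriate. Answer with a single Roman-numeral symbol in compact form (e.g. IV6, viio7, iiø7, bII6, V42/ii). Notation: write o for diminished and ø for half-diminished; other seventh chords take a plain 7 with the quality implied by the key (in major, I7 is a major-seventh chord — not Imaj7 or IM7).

i6

The pitches B-D-F# form a minor triad rooted on B.
B is the first degree of B major. This is the minor tonic, borrowed from the parallel minor.
With D in the bass the chord is in first inversion, so the figured bass is 6.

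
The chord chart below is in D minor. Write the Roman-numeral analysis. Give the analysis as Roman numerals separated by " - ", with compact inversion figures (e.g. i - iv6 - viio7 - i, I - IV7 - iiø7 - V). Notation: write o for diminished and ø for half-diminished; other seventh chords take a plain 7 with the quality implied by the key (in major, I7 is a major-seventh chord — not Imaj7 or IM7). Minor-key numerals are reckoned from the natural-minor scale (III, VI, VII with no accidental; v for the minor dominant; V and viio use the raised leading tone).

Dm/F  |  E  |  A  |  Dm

i6 - V/V - V - i

Dm/F has root D, degree 1 in D minor, so i6.
E: chromatic; E is V of V, so V/V.
A: root A is the dominant; major triad there is V.
Dm has root D, degree 1 in D minor, so i.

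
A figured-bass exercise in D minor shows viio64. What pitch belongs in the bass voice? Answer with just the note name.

G

viio in D minor has root C#; the chord is C#-E-G.
The figure 64 means second inversion — the fifth is in the bass.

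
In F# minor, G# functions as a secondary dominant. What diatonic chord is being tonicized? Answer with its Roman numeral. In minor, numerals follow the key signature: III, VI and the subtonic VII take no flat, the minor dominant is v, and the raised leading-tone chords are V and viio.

The chord is a major triad on G#.
A dominant resolves down a perfect fifth: G# → C#. In F# minor, C# is scale degree 5, i.e. V.

V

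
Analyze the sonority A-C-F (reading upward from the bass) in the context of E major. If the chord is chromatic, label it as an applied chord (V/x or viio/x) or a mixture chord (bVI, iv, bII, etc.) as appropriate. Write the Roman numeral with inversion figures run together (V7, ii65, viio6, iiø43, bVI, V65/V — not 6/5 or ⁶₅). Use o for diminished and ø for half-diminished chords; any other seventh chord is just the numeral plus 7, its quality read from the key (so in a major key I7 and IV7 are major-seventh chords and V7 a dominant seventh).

bII6

Stacked in thirds the chord is F-A-C: a major triad on F.
F is the lowered second degree of E major (diatonic 2 would be F#). This is the Neapolitan sixth — a major triad on the lowered second degree, here in its customary first inversion.
With A in the bass the chord is in first inversion, so the figured bass is 6.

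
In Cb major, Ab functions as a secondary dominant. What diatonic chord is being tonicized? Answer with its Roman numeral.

The chord is a major triad on Ab.
A dominant resolves down a perfect fifth: Ab → Db. In Cb major, Db is scale degree 2, i.e. ii.

ii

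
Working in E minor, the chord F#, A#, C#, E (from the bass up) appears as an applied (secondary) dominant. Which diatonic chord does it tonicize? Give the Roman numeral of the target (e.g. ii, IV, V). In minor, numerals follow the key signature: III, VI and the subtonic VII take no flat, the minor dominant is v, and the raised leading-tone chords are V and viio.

V

The chord is a dominant seventh chord on F#.
A dominant resolves down a perfect fifth: F# → B. In E minor, B is scale degree 5, i.e. V.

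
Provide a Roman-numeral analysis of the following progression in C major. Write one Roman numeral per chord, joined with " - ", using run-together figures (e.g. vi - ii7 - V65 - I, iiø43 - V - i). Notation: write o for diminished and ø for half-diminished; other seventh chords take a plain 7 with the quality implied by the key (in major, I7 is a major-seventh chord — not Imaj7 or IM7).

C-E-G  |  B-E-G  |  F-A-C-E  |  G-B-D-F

I - iii64 - IV7 - V7

C-E-G: major triad on C = scale degree 1 → I.
B-E-G has root E, degree 3 in C major, so iii64.
F-A-C-E has root F, degree 4 in C major, so IV7.
G-B-D-F: root G is the dominant; dominant seventh chord there is V7.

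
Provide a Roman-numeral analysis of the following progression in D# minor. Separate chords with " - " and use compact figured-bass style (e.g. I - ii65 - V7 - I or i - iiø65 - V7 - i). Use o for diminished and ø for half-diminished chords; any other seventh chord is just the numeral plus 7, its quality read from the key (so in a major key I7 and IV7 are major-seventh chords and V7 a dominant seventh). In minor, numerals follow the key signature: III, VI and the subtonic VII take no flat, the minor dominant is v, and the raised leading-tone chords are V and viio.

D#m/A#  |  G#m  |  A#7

D#m/A#: minor triad on D# = scale degree 1 → i64.
G#m has root G#, degree 4 in D# minor, so iv.
A#7: root A# is the dominant; dominant seventh chord there is V7.

i64 - iv - V7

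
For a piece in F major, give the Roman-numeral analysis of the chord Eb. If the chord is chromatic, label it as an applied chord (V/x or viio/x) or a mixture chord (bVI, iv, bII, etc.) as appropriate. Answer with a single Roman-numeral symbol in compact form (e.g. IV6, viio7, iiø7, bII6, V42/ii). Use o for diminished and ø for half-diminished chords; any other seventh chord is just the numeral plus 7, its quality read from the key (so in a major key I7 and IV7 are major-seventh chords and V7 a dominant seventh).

bVII

The pitches Eb-G-Bb form a major triad rooted on Eb.
Eb is the lowered seventh degree of F major (diatonic 7 would be E). This is a major triad on the lowered seventh degree (the subtonic), borrowed from the parallel minor.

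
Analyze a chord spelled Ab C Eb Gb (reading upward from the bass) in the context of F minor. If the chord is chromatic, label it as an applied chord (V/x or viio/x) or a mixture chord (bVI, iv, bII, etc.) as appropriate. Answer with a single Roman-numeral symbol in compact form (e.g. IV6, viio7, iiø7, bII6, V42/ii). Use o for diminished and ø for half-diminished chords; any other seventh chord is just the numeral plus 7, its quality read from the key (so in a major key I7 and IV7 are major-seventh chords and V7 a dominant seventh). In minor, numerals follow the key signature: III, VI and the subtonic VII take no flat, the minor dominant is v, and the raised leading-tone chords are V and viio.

Stacked in thirds the chord is Ab-C-Eb-Gb: a dominant seventh chord on Ab.
Ab is not a diatonic chord root with this quality in F minor, but it lies a perfect fifth above Db (VI), so the chord functions as an applied dominant of VI.

V7/VI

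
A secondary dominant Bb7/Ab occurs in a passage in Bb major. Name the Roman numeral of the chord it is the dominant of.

IV

The chord is a dominant seventh chord on Bb.
A dominant resolves down a perfect fifth: Bb → Eb. In Bb major, Eb is scale degree 4, i.e. IV.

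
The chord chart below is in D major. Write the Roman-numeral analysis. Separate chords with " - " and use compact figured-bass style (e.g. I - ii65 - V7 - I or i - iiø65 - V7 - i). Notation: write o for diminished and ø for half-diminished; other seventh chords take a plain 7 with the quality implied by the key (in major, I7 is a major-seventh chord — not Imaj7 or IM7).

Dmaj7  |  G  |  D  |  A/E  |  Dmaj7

Dmaj7: major seventh chord on D = scale degree 1 → I7.
G: root G is the subdominant; major triad there is IV.
D: root D is the tonic; major triad there is I.
A/E has root A, degree 5 in D major, so V64.
Dmaj7: root D is the tonic; major seventh chord there is I7.

I7 - IV - I - V64 - I7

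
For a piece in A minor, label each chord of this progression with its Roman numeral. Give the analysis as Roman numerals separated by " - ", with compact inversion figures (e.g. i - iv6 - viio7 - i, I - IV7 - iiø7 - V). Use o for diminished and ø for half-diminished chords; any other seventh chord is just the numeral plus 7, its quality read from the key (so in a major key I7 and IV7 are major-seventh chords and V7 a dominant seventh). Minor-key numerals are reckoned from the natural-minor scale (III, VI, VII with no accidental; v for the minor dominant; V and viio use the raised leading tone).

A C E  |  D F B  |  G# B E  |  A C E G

i - iio6 - V6 - i7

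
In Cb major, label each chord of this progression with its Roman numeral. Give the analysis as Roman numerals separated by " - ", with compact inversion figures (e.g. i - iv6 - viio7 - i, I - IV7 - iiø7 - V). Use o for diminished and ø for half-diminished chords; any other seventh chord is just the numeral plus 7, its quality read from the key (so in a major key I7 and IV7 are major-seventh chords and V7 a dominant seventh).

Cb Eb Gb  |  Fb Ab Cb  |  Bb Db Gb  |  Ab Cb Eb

I - IV - V6 - vi

Cb-Eb-Gb: major triad on Cb = scale degree 1 → I.
Fb-Ab-Cb: root Fb is the subdominant; major triad there is IV.
Bb-Db-Gb: root Gb is the dominant; major triad there is V6.
Ab-Cb-Eb has root Ab, degree 6 in Cb major, so vi.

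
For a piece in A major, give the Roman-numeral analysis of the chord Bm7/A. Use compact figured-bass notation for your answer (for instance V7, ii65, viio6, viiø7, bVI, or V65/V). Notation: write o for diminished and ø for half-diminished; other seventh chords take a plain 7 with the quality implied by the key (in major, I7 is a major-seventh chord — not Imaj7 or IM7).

ii42

Stacked in thirds the chord is B-D-F#-A: a minor seventh chord on B.
B is scale degree 2 in A major, and a minor seventh chord on that degree is written ii7.
With A in the bass the chord is in third inversion, so the figured bass is 42.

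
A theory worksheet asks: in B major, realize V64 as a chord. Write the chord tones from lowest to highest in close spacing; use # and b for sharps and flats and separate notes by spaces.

C# F# A#

The numeral's case and figure indicate a major triad. In B major its root, the fifth degree, is F#.
That chord is spelled F#-A#-C#.
With the 64 figure the chord is in second inversion; from the bass C# upward in close position it reads C#-F#-A#.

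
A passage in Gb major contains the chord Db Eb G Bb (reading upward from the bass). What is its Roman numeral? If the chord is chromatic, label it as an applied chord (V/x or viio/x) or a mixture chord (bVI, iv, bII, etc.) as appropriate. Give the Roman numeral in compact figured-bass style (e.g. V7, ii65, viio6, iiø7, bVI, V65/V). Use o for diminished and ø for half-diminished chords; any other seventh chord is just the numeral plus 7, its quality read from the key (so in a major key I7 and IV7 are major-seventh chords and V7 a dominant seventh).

Stacked in thirds the chord is Eb-G-Bb-Db: a dominant seventh chord on Eb.
Eb is not a diatonic chord root with this quality in Gb major, but it lies a perfect fifth above Ab (ii), so the chord functions as an applied dominant of ii.
With Db in the bass the chord is in third inversion, so the figured bass is 42.

V42/ii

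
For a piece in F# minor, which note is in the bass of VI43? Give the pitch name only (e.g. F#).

A

VI in F# minor has root D; the chord is D-F#-A-C#.
The figure 43 means second inversion — the fifth is in the bass.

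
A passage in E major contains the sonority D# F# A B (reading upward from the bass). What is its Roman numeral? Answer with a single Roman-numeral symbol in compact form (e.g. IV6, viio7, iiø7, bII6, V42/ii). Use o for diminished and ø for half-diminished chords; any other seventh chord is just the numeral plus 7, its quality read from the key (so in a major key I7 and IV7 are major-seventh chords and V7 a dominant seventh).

V65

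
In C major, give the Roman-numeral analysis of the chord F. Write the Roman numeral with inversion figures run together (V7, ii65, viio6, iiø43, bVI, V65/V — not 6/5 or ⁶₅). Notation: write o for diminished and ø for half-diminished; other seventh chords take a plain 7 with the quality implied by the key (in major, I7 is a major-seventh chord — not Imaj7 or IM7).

IV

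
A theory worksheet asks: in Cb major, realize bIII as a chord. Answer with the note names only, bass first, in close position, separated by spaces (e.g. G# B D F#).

Ebb Gb Bbb

bIII is a major triad on the lowered third degree, borrowed from the parallel minor. In Cb major that root is Ebb.
So the chord is Ebb-Gb-Bbb.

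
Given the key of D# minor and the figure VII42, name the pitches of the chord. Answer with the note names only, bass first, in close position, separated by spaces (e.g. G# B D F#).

B C# E# G#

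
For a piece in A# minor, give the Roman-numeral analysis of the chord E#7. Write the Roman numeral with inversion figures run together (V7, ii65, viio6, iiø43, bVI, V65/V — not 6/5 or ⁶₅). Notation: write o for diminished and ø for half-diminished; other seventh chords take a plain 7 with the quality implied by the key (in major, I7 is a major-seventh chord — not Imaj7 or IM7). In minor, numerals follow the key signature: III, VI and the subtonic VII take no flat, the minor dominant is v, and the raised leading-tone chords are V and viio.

V7

Stacked in thirds the chord is E#-G##-B#-D#: a dominant seventh chord on E#.
In A# minor, E# is the dominant; the diatonic dominant seventh chord there is V7.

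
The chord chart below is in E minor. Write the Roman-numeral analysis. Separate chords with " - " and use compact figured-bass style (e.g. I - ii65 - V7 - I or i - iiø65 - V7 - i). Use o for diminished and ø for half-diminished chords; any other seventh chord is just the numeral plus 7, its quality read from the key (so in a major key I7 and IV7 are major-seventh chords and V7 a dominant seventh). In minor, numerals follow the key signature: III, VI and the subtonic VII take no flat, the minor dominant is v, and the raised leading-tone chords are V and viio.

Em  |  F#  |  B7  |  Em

Em: minor triad on E = scale degree 1 → i.
F# is the secondary dominant of V (major triad on F#): V/V.
B7: dominant seventh chord on B = scale degree 5 → V7.
Em: root E is the tonic; minor triad there is i.

i - V/V - V7 - i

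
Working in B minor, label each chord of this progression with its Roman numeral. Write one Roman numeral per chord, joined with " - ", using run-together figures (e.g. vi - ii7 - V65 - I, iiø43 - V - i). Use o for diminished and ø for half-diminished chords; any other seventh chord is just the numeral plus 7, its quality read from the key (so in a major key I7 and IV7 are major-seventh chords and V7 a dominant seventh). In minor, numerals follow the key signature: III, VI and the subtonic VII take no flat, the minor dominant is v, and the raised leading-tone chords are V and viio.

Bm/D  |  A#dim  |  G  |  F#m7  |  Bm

i6 - viio - VI - v7 - i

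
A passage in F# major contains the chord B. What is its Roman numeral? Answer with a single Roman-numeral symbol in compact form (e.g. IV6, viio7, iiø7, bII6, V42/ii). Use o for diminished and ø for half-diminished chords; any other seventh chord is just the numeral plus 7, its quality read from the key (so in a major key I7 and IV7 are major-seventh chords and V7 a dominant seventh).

IV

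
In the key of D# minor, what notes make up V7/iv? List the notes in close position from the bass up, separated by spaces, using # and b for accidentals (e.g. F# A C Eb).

V7/iv is a secondary dominant — the dominant seventh of iv. iv in D# minor is G#, so the applied chord's root is D#, a perfect fifth above.
Building a dominant seventh chord on D# gives D#-F##-A#-C#.

D# F## A# C#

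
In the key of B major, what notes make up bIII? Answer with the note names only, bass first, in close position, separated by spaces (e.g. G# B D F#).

D F# A

bIII is a major triad on the lowered third degree, borrowed from the parallel minor. In B major that root is D.
So the chord is D-F#-A, a major triad.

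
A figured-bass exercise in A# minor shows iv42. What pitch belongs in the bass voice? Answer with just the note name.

C#

iv in A# minor has root D#; the chord is D#-F#-A#-C#.
The figure 42 means third inversion — the seventh is in the bass.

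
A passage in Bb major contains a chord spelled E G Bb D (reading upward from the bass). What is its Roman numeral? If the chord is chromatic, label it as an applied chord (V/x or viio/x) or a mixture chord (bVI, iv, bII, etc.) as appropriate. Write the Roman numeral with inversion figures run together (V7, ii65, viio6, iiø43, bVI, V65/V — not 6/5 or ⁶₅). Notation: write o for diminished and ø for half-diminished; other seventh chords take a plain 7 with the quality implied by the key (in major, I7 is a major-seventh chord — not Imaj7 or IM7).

Stacked in thirds the chord is E-G-Bb-D: a half-diminished seventh chord on E.
E sits a half step below F (V in Bb major); a diminished chord there is the applied leading-tone chord of V.

viiø7/V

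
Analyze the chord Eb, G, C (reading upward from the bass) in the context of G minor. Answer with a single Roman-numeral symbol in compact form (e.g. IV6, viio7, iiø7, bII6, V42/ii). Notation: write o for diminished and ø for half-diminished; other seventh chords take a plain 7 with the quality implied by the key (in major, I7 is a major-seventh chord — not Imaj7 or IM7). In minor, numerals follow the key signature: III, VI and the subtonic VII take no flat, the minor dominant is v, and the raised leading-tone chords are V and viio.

Stacked in thirds the chord is C-Eb-G: a minor triad on C.
C is scale degree 4 in G minor, and a minor triad on that degree is written iv.
With Eb in the bass the chord is in first inversion, so the figured bass is 6.

iv6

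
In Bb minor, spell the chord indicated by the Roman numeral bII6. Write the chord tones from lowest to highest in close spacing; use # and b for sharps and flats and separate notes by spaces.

Eb Gb Cb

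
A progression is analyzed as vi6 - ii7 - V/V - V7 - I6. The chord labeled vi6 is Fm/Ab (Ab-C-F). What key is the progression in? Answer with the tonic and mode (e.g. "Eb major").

Ab major

The anchor chord is a minor triad on F, labeled vi6.
Counting down 5 scale steps from F places the tonic on Ab; a minor triad on degree 6 is diatonic only in major.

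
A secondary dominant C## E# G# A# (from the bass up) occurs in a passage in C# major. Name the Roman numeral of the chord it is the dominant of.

ii

The chord is a dominant seventh chord on A#.
A dominant resolves down a perfect fifth: A# → D#. In C# major, D# is scale degree 2, i.e. ii.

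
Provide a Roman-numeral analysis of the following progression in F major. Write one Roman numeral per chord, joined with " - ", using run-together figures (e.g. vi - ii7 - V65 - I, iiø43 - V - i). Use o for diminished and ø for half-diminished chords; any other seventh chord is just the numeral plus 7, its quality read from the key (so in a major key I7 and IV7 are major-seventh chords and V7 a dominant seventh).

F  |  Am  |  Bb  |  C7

F: root F is the tonic; major triad there is I.
Am has root A, degree 3 in F major, so iii.
Bb: root Bb is the subdominant; major triad there is IV.
C7: root C is the dominant; dominant seventh chord there is V7.

I - iii - IV - V7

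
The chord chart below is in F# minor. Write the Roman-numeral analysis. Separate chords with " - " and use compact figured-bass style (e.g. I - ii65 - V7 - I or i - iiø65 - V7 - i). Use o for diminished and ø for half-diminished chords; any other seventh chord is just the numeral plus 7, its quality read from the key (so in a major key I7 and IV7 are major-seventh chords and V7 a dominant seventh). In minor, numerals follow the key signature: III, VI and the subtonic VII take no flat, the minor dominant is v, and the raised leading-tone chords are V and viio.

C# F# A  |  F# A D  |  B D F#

C#-F#-A has root F#, degree 1 in F# minor, so i64.
F#-A-D: root D is the submediant; major triad there is VI6.
B-D-F#: root B is the subdominant; minor triad there is iv.

i64 - VI6 - iv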